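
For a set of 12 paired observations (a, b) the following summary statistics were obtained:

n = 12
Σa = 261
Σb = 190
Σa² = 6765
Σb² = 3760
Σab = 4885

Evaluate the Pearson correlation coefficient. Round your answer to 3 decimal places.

r = (nΣab − ΣaΣb) / √[(nΣa² − (Σa)²)(nΣb² − (Σb)²)]
Numerator: 12×4885 − 261×190 = 9030
Denominator: √[(81180 − 68121)(45120 − 36100)] = √[13059 × 9020] = 10853.2106
r = 9030 / 10853.2106 ≈ 0.832

0.832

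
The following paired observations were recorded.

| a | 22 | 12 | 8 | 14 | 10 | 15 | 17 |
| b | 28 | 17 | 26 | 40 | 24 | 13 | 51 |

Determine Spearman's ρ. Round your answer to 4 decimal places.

Rank a: 7, 3, 1, 4, 2, 5, 6
Rank b: 5, 2, 4, 6, 3, 1, 7
d = rank(a) − rank(b): 2, 1, -3, -2, -1, 4, -1; Σd² = 36
ρ = 1 − 6Σd² / [n(n²−1)] = 1 − 6×36 / (7×48) = 1 − 216/336 ≈ 0.3571

0.3571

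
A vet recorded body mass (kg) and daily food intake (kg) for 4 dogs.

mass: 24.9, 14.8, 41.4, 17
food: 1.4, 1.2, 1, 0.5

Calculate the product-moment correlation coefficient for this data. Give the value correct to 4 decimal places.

0.1408

n = 4, Σx = 98.1, Σy = 4.1, Σx² = 2842.01, Σy² = 4.65, Σxy = 102.52
nΣxy − ΣxΣy = 410.08 − 402.21 = 7.87
nΣx² − (Σx)² = 11368.04 − 9623.61 = 1744.43; nΣy² − (Σy)² = 18.6 − 16.81 = 1.79
r = 7.87 / √(1744.43 × 1.79) = 7.87 / 55.8796 ≈ 0.1408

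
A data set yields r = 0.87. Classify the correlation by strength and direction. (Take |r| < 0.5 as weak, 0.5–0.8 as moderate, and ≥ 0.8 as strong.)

r = 0.87 > 0 so the relationship is positive.
|r| = 0.87, which falls in the strong range.

strong positive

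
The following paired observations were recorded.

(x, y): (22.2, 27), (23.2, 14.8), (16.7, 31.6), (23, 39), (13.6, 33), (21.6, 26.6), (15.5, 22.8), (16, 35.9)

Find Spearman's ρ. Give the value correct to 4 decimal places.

-0.1905

Rank x: 6, 8, 4, 7, 1, 5, 2, 3
Rank y: 4, 1, 5, 8, 6, 3, 2, 7
d = rank(x) − rank(y): 2, 7, -1, -1, -5, 2, 0, -4; Σd² = 100
ρ = 1 − 6Σd² / [n(n²−1)] = 1 − 6×100 / (8×63) = 1 − 600/504 ≈ -0.1905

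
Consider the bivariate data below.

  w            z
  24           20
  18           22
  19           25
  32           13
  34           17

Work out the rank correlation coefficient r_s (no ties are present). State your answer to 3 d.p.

Rank w: 3, 1, 2, 4, 5
Rank z: 3, 4, 5, 1, 2
d = rank(w) − rank(z): 0, -3, -3, 3, 3; Σd² = 36
ρ = 1 − 6Σd² / [n(n²−1)] = 1 − 6×36 / (5×24) = 1 − 216/120 ≈ -0.800

-0.800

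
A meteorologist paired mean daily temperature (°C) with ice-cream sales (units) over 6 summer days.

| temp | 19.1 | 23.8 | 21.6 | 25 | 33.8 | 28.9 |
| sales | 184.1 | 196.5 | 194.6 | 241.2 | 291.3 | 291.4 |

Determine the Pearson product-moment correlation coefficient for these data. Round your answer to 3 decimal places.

0.927

n = 6, Σx = 152.2, Σy = 1399.1, Σx² = 4000.46, Σy² = 338321.31, Σxy = 36693.77
nΣxy − ΣxΣy = 220162.62 − 212943.02 = 7219.6
nΣx² − (Σx)² = 24002.76 − 23164.84 = 837.92; nΣy² − (Σy)² = 2029927.86 − 1957480.81 = 72447.05
r = 7219.6 / √(837.92 × 72447.05) = 7219.6 / 7791.3306 ≈ 0.927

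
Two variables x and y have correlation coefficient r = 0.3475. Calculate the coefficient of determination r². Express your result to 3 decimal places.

0.121

r² = (0.3475)² = 0.121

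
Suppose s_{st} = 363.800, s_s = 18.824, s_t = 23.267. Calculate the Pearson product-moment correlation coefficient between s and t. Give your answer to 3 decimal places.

0.831

r = Cov(s,t) / (s_s · s_t) = 363.800 / (18.824 × 23.267)
  = 363.800 / 437.9780 ≈ 0.831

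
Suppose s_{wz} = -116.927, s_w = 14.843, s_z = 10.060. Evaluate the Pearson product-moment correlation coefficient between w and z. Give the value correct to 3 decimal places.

-0.783

r = Cov(w,z) / (s_w · s_z) = -116.927 / (14.843 × 10.060)
  = -116.927 / 149.3206 ≈ -0.783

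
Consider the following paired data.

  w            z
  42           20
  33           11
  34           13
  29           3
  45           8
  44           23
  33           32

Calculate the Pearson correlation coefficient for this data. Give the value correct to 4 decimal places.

0.1967

n = 7, Σw = 260, Σz = 110, Σw² = 9900, Σz² = 2316, Σwz = 4160
nΣwz − ΣwΣz = 29120 − 28600 = 520
nΣw² − (Σw)² = 69300 − 67600 = 1700; nΣz² − (Σz)² = 16212 − 12100 = 4112
r = 520 / √(1700 × 4112) = 520 / 2643.9365 ≈ 0.1967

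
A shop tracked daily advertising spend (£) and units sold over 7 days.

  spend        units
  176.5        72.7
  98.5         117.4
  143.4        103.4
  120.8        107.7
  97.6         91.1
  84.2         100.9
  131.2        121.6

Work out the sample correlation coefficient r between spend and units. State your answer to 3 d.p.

n = 7, Σx = 852.2, Σy = 714.8, Σx² = 109839.54, Σy² = 74625.48, Σxy = 85574.23
nΣxy − ΣxΣy = 599019.61 − 609152.56 = -10132.95
nΣx² − (Σx)² = 768876.78 − 726244.84 = 42631.94; nΣy² − (Σy)² = 522378.36 − 510939.04 = 11439.32
r = -10132.95 / √(42631.94 × 11439.32) = -10132.95 / 22083.4871 ≈ -0.459

-0.459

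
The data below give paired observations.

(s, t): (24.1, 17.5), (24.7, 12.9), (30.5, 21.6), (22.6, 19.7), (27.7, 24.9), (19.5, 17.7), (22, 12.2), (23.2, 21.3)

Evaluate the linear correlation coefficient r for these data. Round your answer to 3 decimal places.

0.498

n = 8, Σs = 194.3, Σt = 147.8, Σs² = 4801.69, Σt² = 2863.14, Σst = 3641.84
nΣst − ΣsΣt = 29134.72 − 28717.54 = 417.18
nΣs² − (Σs)² = 38413.52 − 37752.49 = 661.03; nΣt² − (Σt)² = 22905.12 − 21844.84 = 1060.28
r = 417.18 / √(661.03 × 1060.28) = 417.18 / 837.1839 ≈ 0.498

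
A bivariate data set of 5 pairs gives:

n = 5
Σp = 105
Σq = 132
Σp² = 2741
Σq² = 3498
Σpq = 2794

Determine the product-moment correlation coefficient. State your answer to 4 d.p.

0.2615

r = (nΣpq − ΣpΣq) / √[(nΣp² − (Σp)²)(nΣq² − (Σq)²)]
Numerator: 5×2794 − 105×132 = 110
Denominator: √[(13705 − 11025)(17490 − 17424)] = √[2680 × 66] = 420.5710
r = 110 / 420.5710 ≈ 0.2615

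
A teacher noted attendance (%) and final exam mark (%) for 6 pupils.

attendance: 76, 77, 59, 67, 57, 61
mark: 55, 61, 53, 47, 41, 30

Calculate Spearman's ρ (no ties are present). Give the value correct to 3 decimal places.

Rank attendance: 5, 6, 2, 4, 1, 3
Rank mark: 5, 6, 4, 3, 2, 1
d = rank(attendance) − rank(mark): 0, 0, -2, 1, -1, 2; Σd² = 10
ρ = 1 − 6Σd² / [n(n²−1)] = 1 − 6×10 / (6×35) = 1 − 60/210 ≈ 0.714

0.714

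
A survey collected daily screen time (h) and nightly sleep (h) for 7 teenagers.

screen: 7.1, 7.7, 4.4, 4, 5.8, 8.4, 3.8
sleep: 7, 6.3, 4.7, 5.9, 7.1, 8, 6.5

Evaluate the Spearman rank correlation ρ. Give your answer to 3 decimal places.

Rank screen: 5, 6, 3, 2, 4, 7, 1
Rank sleep: 5, 3, 1, 2, 6, 7, 4
d = rank(screen) − rank(sleep): 0, 3, 2, 0, -2, 0, -3; Σd² = 26
ρ = 1 − 6Σd² / [n(n²−1)] = 1 − 6×26 / (7×48) = 1 − 156/336 ≈ 0.536

0.536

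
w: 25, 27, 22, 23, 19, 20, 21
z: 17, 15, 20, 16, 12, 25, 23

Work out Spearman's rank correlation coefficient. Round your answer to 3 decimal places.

Rank w: 6, 7, 4, 5, 1, 2, 3
Rank z: 4, 2, 5, 3, 1, 7, 6
d = rank(w) − rank(z): 2, 5, -1, 2, 0, -5, -3; Σd² = 68
ρ = 1 − 6Σd² / [n(n²−1)] = 1 − 6×68 / (7×48) = 1 − 408/336 ≈ -0.214

-0.214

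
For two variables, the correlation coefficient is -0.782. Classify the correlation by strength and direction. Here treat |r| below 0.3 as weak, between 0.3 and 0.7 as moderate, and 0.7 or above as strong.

strong negative

r = -0.782 < 0 so the relationship is negative.
|r| = 0.782, which falls in the strong range.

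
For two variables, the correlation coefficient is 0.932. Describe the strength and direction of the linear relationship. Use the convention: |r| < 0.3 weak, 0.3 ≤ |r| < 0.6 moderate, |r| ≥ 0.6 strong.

r = 0.932 > 0 so the relationship is positive.
|r| = 0.932, which falls in the strong range.

strong positive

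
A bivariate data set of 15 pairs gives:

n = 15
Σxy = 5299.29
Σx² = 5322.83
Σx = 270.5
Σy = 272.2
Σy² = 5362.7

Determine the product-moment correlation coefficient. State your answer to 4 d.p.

r = (nΣxy − ΣxΣy) / √[(nΣx² − (Σx)²)(nΣy² − (Σy)²)]
Numerator: 15×5299.29 − 270.5×272.2 = 5859.25
Denominator: √[(79842.45 − 73170.25)(80440.5 − 74092.84)] = √[6672.2 × 6347.66] = 6507.9073
r = 5859.25 / 6507.9073 ≈ 0.9003

0.9003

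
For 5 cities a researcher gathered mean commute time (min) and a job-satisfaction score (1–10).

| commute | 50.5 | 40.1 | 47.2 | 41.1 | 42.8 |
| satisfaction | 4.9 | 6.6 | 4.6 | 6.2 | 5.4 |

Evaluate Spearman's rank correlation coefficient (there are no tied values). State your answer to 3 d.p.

-0.900

Rank commute: 5, 1, 4, 2, 3
Rank satisfaction: 2, 5, 1, 4, 3
d = rank(commute) − rank(satisfaction): 3, -4, 3, -2, 0; Σd² = 38
ρ = 1 − 6Σd² / [n(n²−1)] = 1 − 6×38 / (5×24) = 1 − 228/120 ≈ -0.900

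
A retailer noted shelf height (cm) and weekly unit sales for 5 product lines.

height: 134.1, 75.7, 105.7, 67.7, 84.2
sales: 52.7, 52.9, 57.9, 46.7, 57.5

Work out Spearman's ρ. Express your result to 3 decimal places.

Rank height: 5, 2, 4, 1, 3
Rank sales: 2, 3, 5, 1, 4
d = rank(height) − rank(sales): 3, -1, -1, 0, -1; Σd² = 12
ρ = 1 − 6Σd² / [n(n²−1)] = 1 − 6×12 / (5×24) = 1 − 72/120 ≈ 0.400

0.400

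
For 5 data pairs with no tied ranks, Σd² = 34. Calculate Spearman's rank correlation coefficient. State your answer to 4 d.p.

-0.7000

ρ = 1 − 6Σd² / [n(n²−1)] = 1 − 6×34 / (5×24)
  = 1 − 204/120 = 1 − 1.70000 ≈ -0.7000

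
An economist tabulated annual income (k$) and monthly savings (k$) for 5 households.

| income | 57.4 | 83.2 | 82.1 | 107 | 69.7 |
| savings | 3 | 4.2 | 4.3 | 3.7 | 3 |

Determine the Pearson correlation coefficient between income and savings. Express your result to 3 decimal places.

0.559

n = 5, Σx = 399.4, Σy = 18.2, Σx² = 33264.5, Σy² = 67.82, Σxy = 1479.67
nΣxy − ΣxΣy = 7398.35 − 7269.08 = 129.27
nΣx² − (Σx)² = 166322.5 − 159520.36 = 6802.14; nΣy² − (Σy)² = 339.1 − 331.24 = 7.86
r = 129.27 / √(6802.14 × 7.86) = 129.27 / 231.2246 ≈ 0.559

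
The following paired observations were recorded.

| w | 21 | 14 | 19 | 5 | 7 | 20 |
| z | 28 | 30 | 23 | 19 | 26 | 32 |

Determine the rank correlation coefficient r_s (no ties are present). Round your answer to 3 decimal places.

Rank w: 6, 3, 4, 1, 2, 5
Rank z: 4, 5, 2, 1, 3, 6
d = rank(w) − rank(z): 2, -2, 2, 0, -1, -1; Σd² = 14
ρ = 1 − 6Σd² / [n(n²−1)] = 1 − 6×14 / (6×35) = 1 − 84/210 ≈ 0.600

0.600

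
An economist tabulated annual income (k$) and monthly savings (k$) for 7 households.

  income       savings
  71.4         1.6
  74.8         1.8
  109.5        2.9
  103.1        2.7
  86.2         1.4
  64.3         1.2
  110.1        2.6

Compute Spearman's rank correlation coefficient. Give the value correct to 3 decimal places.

Rank income: 2, 3, 6, 5, 4, 1, 7
Rank savings: 3, 4, 7, 6, 2, 1, 5
d = rank(income) − rank(savings): -1, -1, -1, -1, 2, 0, 2; Σd² = 12
ρ = 1 − 6Σd² / [n(n²−1)] = 1 − 6×12 / (7×48) = 1 − 72/336 ≈ 0.786

0.786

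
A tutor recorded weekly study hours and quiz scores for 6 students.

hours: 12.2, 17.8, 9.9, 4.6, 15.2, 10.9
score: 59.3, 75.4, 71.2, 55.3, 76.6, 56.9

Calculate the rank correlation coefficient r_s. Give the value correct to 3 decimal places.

0.771

Rank hours: 4, 6, 2, 1, 5, 3
Rank score: 3, 5, 4, 1, 6, 2
d = rank(hours) − rank(score): 1, 1, -2, 0, -1, 1; Σd² = 8
ρ = 1 − 6Σd² / [n(n²−1)] = 1 − 6×8 / (6×35) = 1 − 48/210 ≈ 0.771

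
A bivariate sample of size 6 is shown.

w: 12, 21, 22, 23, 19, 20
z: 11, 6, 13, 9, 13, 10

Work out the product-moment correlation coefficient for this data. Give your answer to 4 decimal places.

n = 6, Σw = 117, Σz = 62, Σw² = 2359, Σz² = 676, Σwz = 1198
nΣwz − ΣwΣz = 7188 − 7254 = -66
nΣw² − (Σw)² = 14154 − 13689 = 465; nΣz² − (Σz)² = 4056 − 3844 = 212
r = -66 / √(465 × 212) = -66 / 313.9745 ≈ -0.2102

-0.2102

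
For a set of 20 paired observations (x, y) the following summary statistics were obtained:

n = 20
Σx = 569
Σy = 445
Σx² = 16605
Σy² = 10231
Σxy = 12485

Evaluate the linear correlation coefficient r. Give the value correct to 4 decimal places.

r = (nΣxy − ΣxΣy) / √[(nΣx² − (Σx)²)(nΣy² − (Σy)²)]
Numerator: 20×12485 − 569×445 = -3505
Denominator: √[(332100 − 323761)(204620 − 198025)] = √[8339 × 6595] = 7415.9089
r = -3505 / 7415.9089 ≈ -0.4726

-0.4726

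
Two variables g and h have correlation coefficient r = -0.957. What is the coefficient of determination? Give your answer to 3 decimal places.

0.916

r² = (-0.957)² = 0.916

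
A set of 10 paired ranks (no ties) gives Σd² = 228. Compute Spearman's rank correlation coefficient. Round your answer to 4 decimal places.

ρ = 1 − 6Σd² / [n(n²−1)] = 1 − 6×228 / (10×99)
  = 1 − 1368/990 = 1 − 1.38182 ≈ -0.3818

-0.3818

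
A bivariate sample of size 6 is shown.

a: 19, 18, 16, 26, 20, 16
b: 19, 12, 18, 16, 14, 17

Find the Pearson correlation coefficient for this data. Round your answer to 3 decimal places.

n = 6, Σa = 115, Σb = 96, Σa² = 2273, Σb² = 1570, Σab = 1833
nΣab − ΣaΣb = 10998 − 11040 = -42
nΣa² − (Σa)² = 13638 − 13225 = 413; nΣb² − (Σb)² = 9420 − 9216 = 204
r = -42 / √(413 × 204) = -42 / 290.2620 ≈ -0.145

-0.145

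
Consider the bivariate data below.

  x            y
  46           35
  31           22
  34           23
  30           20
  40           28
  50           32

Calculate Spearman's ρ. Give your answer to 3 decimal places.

0.943

Rank x: 5, 2, 3, 1, 4, 6
Rank y: 6, 2, 3, 1, 4, 5
d = rank(x) − rank(y): -1, 0, 0, 0, 0, 1; Σd² = 2
ρ = 1 − 6Σd² / [n(n²−1)] = 1 − 6×2 / (6×35) = 1 − 12/210 ≈ 0.943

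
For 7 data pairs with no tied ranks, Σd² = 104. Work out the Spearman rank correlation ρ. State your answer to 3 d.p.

-0.857

ρ = 1 − 6Σd² / [n(n²−1)] = 1 − 6×104 / (7×48)
  = 1 − 624/336 = 1 − 1.8571 ≈ -0.857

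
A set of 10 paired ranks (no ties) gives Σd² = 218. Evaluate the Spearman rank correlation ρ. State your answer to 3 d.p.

ρ = 1 − 6Σd² / [n(n²−1)] = 1 − 6×218 / (10×99)
  = 1 − 1308/990 = 1 − 1.3212 ≈ -0.321

-0.321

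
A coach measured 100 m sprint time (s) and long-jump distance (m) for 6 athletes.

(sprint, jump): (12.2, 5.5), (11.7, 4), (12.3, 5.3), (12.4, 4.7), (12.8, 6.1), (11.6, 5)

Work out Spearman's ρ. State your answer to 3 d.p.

0.486

Rank sprint: 3, 2, 4, 5, 6, 1
Rank jump: 5, 1, 4, 2, 6, 3
d = rank(sprint) − rank(jump): -2, 1, 0, 3, 0, -2; Σd² = 18
ρ = 1 − 6Σd² / [n(n²−1)] = 1 − 6×18 / (6×35) = 1 − 108/210 ≈ 0.486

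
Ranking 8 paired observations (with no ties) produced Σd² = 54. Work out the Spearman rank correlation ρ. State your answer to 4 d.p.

ρ = 1 − 6Σd² / [n(n²−1)] = 1 − 6×54 / (8×63)
  = 1 − 324/504 = 1 − 0.64286 ≈ 0.3571

0.3571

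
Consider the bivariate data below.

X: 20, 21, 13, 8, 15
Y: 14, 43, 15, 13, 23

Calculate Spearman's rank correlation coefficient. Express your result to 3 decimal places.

0.700

Rank X: 4, 5, 2, 1, 3
Rank Y: 2, 5, 3, 1, 4
d = rank(X) − rank(Y): 2, 0, -1, 0, -1; Σd² = 6
ρ = 1 − 6Σd² / [n(n²−1)] = 1 − 6×6 / (5×24) = 1 − 36/120 ≈ 0.700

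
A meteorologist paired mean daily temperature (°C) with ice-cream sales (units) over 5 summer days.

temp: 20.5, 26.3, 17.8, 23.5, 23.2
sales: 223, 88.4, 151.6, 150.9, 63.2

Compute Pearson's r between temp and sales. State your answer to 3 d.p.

-0.576

n = 5, Σx = 111.3, Σy = 677.1, Σx² = 2519.27, Σy² = 107291.17, Σxy = 14607.29
nΣxy − ΣxΣy = 73036.45 − 75361.23 = -2324.78
nΣx² − (Σx)² = 12596.35 − 12387.69 = 208.66; nΣy² − (Σy)² = 536455.85 − 458464.41 = 77991.44
r = -2324.78 / √(208.66 × 77991.44) = -2324.78 / 4034.0667 ≈ -0.576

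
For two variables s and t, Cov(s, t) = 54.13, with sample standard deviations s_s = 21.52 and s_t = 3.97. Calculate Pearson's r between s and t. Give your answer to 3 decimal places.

0.634

r = Cov(s,t) / (s_s · s_t) = 54.13 / (21.52 × 3.97)
  = 54.13 / 85.4344 ≈ 0.634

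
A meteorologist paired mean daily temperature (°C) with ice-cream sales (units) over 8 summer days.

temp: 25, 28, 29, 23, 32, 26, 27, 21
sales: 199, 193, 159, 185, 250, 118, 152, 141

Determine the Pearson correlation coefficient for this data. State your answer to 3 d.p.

0.535

n = 8, Σx = 211, Σy = 1397, Σx² = 5649, Σy² = 255765, Σxy = 37378
nΣxy − ΣxΣy = 299024 − 294767 = 4257
nΣx² − (Σx)² = 45192 − 44521 = 671; nΣy² − (Σy)² = 2046120 − 1951609 = 94511
r = 4257 / √(671 × 94511) = 4257 / 7963.4717 ≈ 0.535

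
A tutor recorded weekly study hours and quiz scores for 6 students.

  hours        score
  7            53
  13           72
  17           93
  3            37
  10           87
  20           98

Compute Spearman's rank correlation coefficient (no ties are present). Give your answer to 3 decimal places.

0.943

Rank hours: 2, 4, 5, 1, 3, 6
Rank score: 2, 3, 5, 1, 4, 6
d = rank(hours) − rank(score): 0, 1, 0, 0, -1, 0; Σd² = 2
ρ = 1 − 6Σd² / [n(n²−1)] = 1 − 6×2 / (6×35) = 1 − 12/210 ≈ 0.943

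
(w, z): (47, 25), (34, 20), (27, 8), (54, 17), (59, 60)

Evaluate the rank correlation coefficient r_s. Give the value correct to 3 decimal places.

0.700

Rank w: 3, 2, 1, 4, 5
Rank z: 4, 3, 1, 2, 5
d = rank(w) − rank(z): -1, -1, 0, 2, 0; Σd² = 6
ρ = 1 − 6Σd² / [n(n²−1)] = 1 − 6×6 / (5×24) = 1 − 36/120 ≈ 0.700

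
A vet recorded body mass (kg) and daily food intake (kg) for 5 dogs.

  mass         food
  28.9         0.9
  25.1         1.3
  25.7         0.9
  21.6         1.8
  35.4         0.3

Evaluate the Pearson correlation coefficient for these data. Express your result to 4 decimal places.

n = 5, Σx = 136.7, Σy = 5.2, Σx² = 3845.43, Σy² = 6.64, Σxy = 131.27
nΣxy − ΣxΣy = 656.35 − 710.84 = -54.49
nΣx² − (Σx)² = 19227.15 − 18686.89 = 540.26; nΣy² − (Σy)² = 33.2 − 27.04 = 6.16
r = -54.49 / √(540.26 × 6.16) = -54.49 / 57.6888 ≈ -0.9446

-0.9446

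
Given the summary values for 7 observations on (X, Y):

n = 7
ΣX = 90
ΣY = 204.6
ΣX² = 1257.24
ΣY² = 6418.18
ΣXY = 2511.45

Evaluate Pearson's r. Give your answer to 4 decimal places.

-0.5689

r = (nΣXY − ΣXΣY) / √[(nΣX² − (ΣX)²)(nΣY² − (ΣY)²)]
Numerator: 7×2511.45 − 90×204.6 = -833.85
Denominator: √[(8800.68 − 8100)(44927.26 − 41861.16)] = √[700.68 × 3066.1] = 1465.7268
r = -833.85 / 1465.7268 ≈ -0.5689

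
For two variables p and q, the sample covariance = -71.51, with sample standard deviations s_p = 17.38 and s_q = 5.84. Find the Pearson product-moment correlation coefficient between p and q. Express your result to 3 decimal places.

r = Cov(p,q) / (s_p · s_q) = -71.51 / (17.38 × 5.84)
  = -71.51 / 101.4992 ≈ -0.705

-0.705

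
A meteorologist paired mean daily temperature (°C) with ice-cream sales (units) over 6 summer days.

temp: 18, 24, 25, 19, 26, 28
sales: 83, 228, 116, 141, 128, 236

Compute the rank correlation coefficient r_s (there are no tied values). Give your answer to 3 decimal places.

Rank temp: 1, 3, 4, 2, 5, 6
Rank sales: 1, 5, 2, 4, 3, 6
d = rank(temp) − rank(sales): 0, -2, 2, -2, 2, 0; Σd² = 16
ρ = 1 − 6Σd² / [n(n²−1)] = 1 − 6×16 / (6×35) = 1 − 96/210 ≈ 0.543

0.543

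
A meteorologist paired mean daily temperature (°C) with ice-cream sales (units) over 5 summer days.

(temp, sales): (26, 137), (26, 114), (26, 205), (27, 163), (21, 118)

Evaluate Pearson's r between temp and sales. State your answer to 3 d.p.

n = 5, Σx = 126, Σy = 737, Σx² = 3198, Σy² = 114283, Σxy = 18735
nΣxy − ΣxΣy = 93675 − 92862 = 813
nΣx² − (Σx)² = 15990 − 15876 = 114; nΣy² − (Σy)² = 571415 − 543169 = 28246
r = 813 / √(114 × 28246) = 813 / 1794.4481 ≈ 0.453

0.453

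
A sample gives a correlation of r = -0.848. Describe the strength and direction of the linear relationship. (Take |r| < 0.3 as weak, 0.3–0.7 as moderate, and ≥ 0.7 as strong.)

r = -0.848 < 0 so the relationship is negative.
|r| = 0.848, which falls in the strong range.

strong negative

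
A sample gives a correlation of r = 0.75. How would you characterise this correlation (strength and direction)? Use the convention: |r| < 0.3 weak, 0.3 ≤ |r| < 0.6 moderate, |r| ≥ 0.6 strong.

strong positive

r = 0.75 > 0 so the relationship is positive.
|r| = 0.75, which falls in the strong range.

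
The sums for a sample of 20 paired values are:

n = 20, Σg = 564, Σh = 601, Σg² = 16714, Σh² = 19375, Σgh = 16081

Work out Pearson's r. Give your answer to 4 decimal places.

-0.8407

r = (nΣgh − ΣgΣh) / √[(nΣg² − (Σg)²)(nΣh² − (Σh)²)]
Numerator: 20×16081 − 564×601 = -17344
Denominator: √[(334280 − 318096)(387500 − 361201)] = √[16184 × 26299] = 20630.6330
r = -17344 / 20630.6330 ≈ -0.8407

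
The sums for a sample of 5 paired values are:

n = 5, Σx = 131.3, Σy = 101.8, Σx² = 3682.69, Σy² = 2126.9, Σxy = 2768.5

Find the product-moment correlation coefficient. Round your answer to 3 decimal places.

r = (nΣxy − ΣxΣy) / √[(nΣx² − (Σx)²)(nΣy² − (Σy)²)]
Numerator: 5×2768.5 − 131.3×101.8 = 476.16
Denominator: √[(18413.45 − 17239.69)(10634.5 − 10363.24)] = √[1173.76 × 271.26] = 564.2642
r = 476.16 / 564.2642 ≈ 0.844

0.844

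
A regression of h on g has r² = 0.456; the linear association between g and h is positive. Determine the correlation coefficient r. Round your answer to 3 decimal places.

|r| = √0.456 = 0.675
The association is positive, so r = 0.675.

0.675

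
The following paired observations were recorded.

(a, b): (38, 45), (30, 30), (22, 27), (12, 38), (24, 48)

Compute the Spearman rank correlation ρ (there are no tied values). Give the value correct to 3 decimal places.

Rank a: 5, 4, 2, 1, 3
Rank b: 4, 2, 1, 3, 5
d = rank(a) − rank(b): 1, 2, 1, -2, -2; Σd² = 14
ρ = 1 − 6Σd² / [n(n²−1)] = 1 − 6×14 / (5×24) = 1 − 84/120 ≈ 0.300

0.300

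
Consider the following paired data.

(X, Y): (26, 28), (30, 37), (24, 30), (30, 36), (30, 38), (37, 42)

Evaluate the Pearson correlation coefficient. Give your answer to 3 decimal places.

0.921

n = 6, ΣX = 177, ΣY = 211, ΣX² = 5321, ΣY² = 7557, ΣXY = 6332
nΣXY − ΣXΣY = 37992 − 37347 = 645
nΣX² − (ΣX)² = 31926 − 31329 = 597; nΣY² − (ΣY)² = 45342 − 44521 = 821
r = 645 / √(597 × 821) = 645 / 700.0979 ≈ 0.921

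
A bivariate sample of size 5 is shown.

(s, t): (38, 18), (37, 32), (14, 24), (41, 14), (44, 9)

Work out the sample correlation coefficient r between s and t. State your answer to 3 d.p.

n = 5, Σs = 174, Σt = 97, Σs² = 6626, Σt² = 2201, Σst = 3174
nΣst − ΣsΣt = 15870 − 16878 = -1008
nΣs² − (Σs)² = 33130 − 30276 = 2854; nΣt² − (Σt)² = 11005 − 9409 = 1596
r = -1008 / √(2854 × 1596) = -1008 / 2134.2408 ≈ -0.472

-0.472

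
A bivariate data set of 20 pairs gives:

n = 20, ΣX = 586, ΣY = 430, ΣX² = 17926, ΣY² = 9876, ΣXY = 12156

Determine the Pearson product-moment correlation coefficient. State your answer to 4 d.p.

-0.6413

r = (nΣXY − ΣXΣY) / √[(nΣX² − (ΣX)²)(nΣY² − (ΣY)²)]
Numerator: 20×12156 − 586×430 = -8860
Denominator: √[(358520 − 343396)(197520 − 184900)] = √[15124 × 12620] = 13815.3856
r = -8860 / 13815.3856 ≈ -0.6413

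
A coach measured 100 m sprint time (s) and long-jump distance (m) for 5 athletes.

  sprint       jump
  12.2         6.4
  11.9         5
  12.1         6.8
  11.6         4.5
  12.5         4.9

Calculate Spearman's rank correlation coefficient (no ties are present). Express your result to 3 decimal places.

0.300

Rank sprint: 4, 2, 3, 1, 5
Rank jump: 4, 3, 5, 1, 2
d = rank(sprint) − rank(jump): 0, -1, -2, 0, 3; Σd² = 14
ρ = 1 − 6Σd² / [n(n²−1)] = 1 − 6×14 / (5×24) = 1 − 84/120 ≈ 0.300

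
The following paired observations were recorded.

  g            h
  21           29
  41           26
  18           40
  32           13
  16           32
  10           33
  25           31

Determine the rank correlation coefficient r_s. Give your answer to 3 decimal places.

-0.821

Rank g: 4, 7, 3, 6, 2, 1, 5
Rank h: 3, 2, 7, 1, 5, 6, 4
d = rank(g) − rank(h): 1, 5, -4, 5, -3, -5, 1; Σd² = 102
ρ = 1 − 6Σd² / [n(n²−1)] = 1 − 6×102 / (7×48) = 1 − 612/336 ≈ -0.821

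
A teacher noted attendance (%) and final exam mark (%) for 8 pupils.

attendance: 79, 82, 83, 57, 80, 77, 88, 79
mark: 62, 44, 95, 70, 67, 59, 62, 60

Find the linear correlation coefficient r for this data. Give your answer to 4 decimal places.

n = 8, Σx = 625, Σy = 519, Σx² = 49417, Σy² = 35119, Σxy = 40480
nΣxy − ΣxΣy = 323840 − 324375 = -535
nΣx² − (Σx)² = 395336 − 390625 = 4711; nΣy² − (Σy)² = 280952 − 269361 = 11591
r = -535 / √(4711 × 11591) = -535 / 7389.5332 ≈ -0.0724

-0.0724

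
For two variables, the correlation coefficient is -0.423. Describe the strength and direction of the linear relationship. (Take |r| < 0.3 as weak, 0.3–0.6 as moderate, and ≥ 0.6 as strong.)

moderate negative

r = -0.423 < 0 so the relationship is negative.
|r| = 0.423, which falls in the moderate range.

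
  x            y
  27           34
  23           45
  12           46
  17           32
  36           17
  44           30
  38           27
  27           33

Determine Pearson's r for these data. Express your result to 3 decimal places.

-0.693

n = 8, Σx = 224, Σy = 264, Σx² = 7096, Σy² = 9328, Σxy = 6898
nΣxy − ΣxΣy = 55184 − 59136 = -3952
nΣx² − (Σx)² = 56768 − 50176 = 6592; nΣy² − (Σy)² = 74624 − 69696 = 4928
r = -3952 / √(6592 × 4928) = -3952 / 5699.5944 ≈ -0.693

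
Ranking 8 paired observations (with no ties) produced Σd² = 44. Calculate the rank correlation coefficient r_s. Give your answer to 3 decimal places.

0.476

ρ = 1 − 6Σd² / [n(n²−1)] = 1 − 6×44 / (8×63)
  = 1 − 264/504 = 1 − 0.5238 ≈ 0.476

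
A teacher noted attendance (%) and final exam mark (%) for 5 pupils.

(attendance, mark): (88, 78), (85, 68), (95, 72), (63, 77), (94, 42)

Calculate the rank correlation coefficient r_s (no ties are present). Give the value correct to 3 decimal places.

Rank attendance: 3, 2, 5, 1, 4
Rank mark: 5, 2, 3, 4, 1
d = rank(attendance) − rank(mark): -2, 0, 2, -3, 3; Σd² = 26
ρ = 1 − 6Σd² / [n(n²−1)] = 1 − 6×26 / (5×24) = 1 − 156/120 ≈ -0.300

-0.300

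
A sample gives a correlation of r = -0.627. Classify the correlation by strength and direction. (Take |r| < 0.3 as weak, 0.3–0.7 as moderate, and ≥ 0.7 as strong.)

r = -0.627 < 0 so the relationship is negative.
|r| = 0.627, which falls in the moderate range.

moderate negative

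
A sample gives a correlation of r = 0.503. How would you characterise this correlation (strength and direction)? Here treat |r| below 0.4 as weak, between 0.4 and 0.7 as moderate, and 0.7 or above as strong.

moderate positive

r = 0.503 > 0 so the relationship is positive.
|r| = 0.503, which falls in the moderate range.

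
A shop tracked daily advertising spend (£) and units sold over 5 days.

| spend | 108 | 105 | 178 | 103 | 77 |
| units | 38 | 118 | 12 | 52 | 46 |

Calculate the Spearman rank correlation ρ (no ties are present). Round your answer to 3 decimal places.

Rank spend: 4, 3, 5, 2, 1
Rank units: 2, 5, 1, 4, 3
d = rank(spend) − rank(units): 2, -2, 4, -2, -2; Σd² = 32
ρ = 1 − 6Σd² / [n(n²−1)] = 1 − 6×32 / (5×24) = 1 − 192/120 ≈ -0.600

-0.600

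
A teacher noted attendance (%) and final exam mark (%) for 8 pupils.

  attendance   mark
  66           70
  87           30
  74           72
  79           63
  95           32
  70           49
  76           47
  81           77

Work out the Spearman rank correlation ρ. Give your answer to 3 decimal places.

-0.452

Rank attendance: 1, 7, 3, 5, 8, 2, 4, 6
Rank mark: 6, 1, 7, 5, 2, 4, 3, 8
d = rank(attendance) − rank(mark): -5, 6, -4, 0, 6, -2, 1, -2; Σd² = 122
ρ = 1 − 6Σd² / [n(n²−1)] = 1 − 6×122 / (8×63) = 1 − 732/504 ≈ -0.452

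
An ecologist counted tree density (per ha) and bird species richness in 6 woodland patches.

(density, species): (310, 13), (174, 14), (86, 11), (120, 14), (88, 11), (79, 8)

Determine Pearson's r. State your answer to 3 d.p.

0.533

n = 6, Σx = 857, Σy = 71, Σx² = 162157, Σy² = 867, Σxy = 10692
nΣxy − ΣxΣy = 64152 − 60847 = 3305
nΣx² − (Σx)² = 972942 − 734449 = 238493; nΣy² − (Σy)² = 5202 − 5041 = 161
r = 3305 / √(238493 × 161) = 3305 / 6196.5614 ≈ 0.533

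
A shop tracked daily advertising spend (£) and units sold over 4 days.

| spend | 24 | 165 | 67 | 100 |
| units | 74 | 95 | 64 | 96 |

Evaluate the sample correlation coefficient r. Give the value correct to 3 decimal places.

0.728

n = 4, Σx = 356, Σy = 329, Σx² = 42290, Σy² = 27813, Σxy = 31339
nΣxy − ΣxΣy = 125356 − 117124 = 8232
nΣx² − (Σx)² = 169160 − 126736 = 42424; nΣy² − (Σy)² = 111252 − 108241 = 3011
r = 8232 / √(42424 × 3011) = 8232 / 11302.1531 ≈ 0.728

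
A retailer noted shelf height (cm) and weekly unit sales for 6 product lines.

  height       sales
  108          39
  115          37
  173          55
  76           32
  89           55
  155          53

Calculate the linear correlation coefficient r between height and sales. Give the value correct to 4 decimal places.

0.6092

n = 6, Σx = 716, Σy = 271, Σx² = 92540, Σy² = 12773, Σxy = 33524
nΣxy − ΣxΣy = 201144 − 194036 = 7108
nΣx² − (Σx)² = 555240 − 512656 = 42584; nΣy² − (Σy)² = 76638 − 73441 = 3197
r = 7108 / √(42584 × 3197) = 7108 / 11667.9496 ≈ 0.6092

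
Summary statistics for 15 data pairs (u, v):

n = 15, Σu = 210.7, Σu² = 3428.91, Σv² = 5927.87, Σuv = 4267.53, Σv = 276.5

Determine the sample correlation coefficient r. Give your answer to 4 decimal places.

r = (nΣuv − ΣuΣv) / √[(nΣu² − (Σu)²)(nΣv² − (Σv)²)]
Numerator: 15×4267.53 − 210.7×276.5 = 5754.4
Denominator: √[(51433.65 − 44394.49)(88918.05 − 76452.25)] = √[7039.16 × 12465.8] = 9367.4308
r = 5754.4 / 9367.4308 ≈ 0.6143

0.6143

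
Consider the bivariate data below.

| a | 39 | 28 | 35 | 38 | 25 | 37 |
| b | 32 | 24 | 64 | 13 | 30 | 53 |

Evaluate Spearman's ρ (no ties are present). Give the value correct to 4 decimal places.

0.0286

Rank a: 6, 2, 3, 5, 1, 4
Rank b: 4, 2, 6, 1, 3, 5
d = rank(a) − rank(b): 2, 0, -3, 4, -2, -1; Σd² = 34
ρ = 1 − 6Σd² / [n(n²−1)] = 1 − 6×34 / (6×35) = 1 − 204/210 ≈ 0.0286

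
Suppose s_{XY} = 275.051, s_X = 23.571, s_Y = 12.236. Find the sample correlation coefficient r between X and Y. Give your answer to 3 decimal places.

0.954

r = Cov(X,Y) / (s_X · s_Y) = 275.051 / (23.571 × 12.236)
  = 275.051 / 288.4148 ≈ 0.954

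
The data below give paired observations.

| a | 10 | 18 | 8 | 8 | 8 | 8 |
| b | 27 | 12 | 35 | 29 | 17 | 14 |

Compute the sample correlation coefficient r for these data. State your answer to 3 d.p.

n = 6, Σa = 60, Σb = 134, Σa² = 680, Σb² = 3424, Σab = 1246
nΣab − ΣaΣb = 7476 − 8040 = -564
nΣa² − (Σa)² = 4080 − 3600 = 480; nΣb² − (Σb)² = 20544 − 17956 = 2588
r = -564 / √(480 × 2588) = -564 / 1114.5582 ≈ -0.506

-0.506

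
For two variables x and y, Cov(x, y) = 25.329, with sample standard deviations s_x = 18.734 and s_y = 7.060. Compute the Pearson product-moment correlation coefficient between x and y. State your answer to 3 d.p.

0.192

r = Cov(x,y) / (s_x · s_y) = 25.329 / (18.734 × 7.060)
  = 25.329 / 132.2620 ≈ 0.192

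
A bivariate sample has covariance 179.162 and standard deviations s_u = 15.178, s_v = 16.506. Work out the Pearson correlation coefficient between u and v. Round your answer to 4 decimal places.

0.7151

r = Cov(u,v) / (s_u · s_v) = 179.162 / (15.178 × 16.506)
  = 179.162 / 250.5281 ≈ 0.7151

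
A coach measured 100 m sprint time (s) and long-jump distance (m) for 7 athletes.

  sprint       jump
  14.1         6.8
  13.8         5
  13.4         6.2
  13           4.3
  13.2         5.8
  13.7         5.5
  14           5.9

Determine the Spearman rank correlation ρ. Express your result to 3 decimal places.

Rank sprint: 7, 5, 3, 1, 2, 4, 6
Rank jump: 7, 2, 6, 1, 4, 3, 5
d = rank(sprint) − rank(jump): 0, 3, -3, 0, -2, 1, 1; Σd² = 24
ρ = 1 − 6Σd² / [n(n²−1)] = 1 − 6×24 / (7×48) = 1 − 144/336 ≈ 0.571

0.571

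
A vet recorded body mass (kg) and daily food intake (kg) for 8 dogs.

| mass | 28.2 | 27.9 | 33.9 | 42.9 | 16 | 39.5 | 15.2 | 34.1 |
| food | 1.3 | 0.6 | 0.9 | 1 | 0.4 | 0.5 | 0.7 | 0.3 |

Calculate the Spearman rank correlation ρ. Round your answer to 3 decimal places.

0.095

Rank mass: 4, 3, 5, 8, 2, 7, 1, 6
Rank food: 8, 4, 6, 7, 2, 3, 5, 1
d = rank(mass) − rank(food): -4, -1, -1, 1, 0, 4, -4, 5; Σd² = 76
ρ = 1 − 6Σd² / [n(n²−1)] = 1 − 6×76 / (8×63) = 1 − 456/504 ≈ 0.095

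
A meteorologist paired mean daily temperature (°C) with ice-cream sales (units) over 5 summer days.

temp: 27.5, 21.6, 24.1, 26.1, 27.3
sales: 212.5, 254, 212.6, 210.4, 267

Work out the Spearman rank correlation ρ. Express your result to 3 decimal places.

Rank temp: 5, 1, 2, 3, 4
Rank sales: 2, 4, 3, 1, 5
d = rank(temp) − rank(sales): 3, -3, -1, 2, -1; Σd² = 24
ρ = 1 − 6Σd² / [n(n²−1)] = 1 − 6×24 / (5×24) = 1 − 144/120 ≈ -0.200

-0.200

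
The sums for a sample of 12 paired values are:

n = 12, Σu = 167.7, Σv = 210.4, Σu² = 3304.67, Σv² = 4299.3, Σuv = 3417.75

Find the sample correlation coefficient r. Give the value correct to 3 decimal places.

r = (nΣuv − ΣuΣv) / √[(nΣu² − (Σu)²)(nΣv² − (Σv)²)]
Numerator: 12×3417.75 − 167.7×210.4 = 5728.92
Denominator: √[(39656.04 − 28123.29)(51591.6 − 44268.16)] = √[11532.75 × 7323.44] = 9190.1797
r = 5728.92 / 9190.1797 ≈ 0.623

0.623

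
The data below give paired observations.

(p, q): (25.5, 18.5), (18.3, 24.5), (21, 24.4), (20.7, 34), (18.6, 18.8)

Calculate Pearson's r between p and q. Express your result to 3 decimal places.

-0.229

n = 5, Σp = 104.1, Σq = 120.2, Σp² = 2200.59, Σq² = 3047.3, Σpq = 2485.98
nΣpq − ΣpΣq = 12429.9 − 12512.82 = -82.92
nΣp² − (Σp)² = 11002.95 − 10836.81 = 166.14; nΣq² − (Σq)² = 15236.5 − 14448.04 = 788.46
r = -82.92 / √(166.14 × 788.46) = -82.92 / 361.9320 ≈ -0.229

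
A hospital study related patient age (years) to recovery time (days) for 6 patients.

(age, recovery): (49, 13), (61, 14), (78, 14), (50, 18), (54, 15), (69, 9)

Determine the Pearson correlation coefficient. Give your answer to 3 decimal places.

n = 6, Σx = 361, Σy = 83, Σx² = 22383, Σy² = 1191, Σxy = 4914
nΣxy − ΣxΣy = 29484 − 29963 = -479
nΣx² − (Σx)² = 134298 − 130321 = 3977; nΣy² − (Σy)² = 7146 − 6889 = 257
r = -479 / √(3977 × 257) = -479 / 1010.9842 ≈ -0.474

-0.474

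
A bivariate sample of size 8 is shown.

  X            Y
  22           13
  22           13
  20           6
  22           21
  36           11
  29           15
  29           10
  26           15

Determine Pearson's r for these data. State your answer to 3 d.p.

n = 8, ΣX = 206, ΣY = 104, ΣX² = 5506, ΣY² = 1486, ΣXY = 2665
nΣXY − ΣXΣY = 21320 − 21424 = -104
nΣX² − (ΣX)² = 44048 − 42436 = 1612; nΣY² − (ΣY)² = 11888 − 10816 = 1072
r = -104 / √(1612 × 1072) = -104 / 1314.5585 ≈ -0.079

-0.079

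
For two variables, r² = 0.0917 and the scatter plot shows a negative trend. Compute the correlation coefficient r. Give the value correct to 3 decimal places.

|r| = √0.0917 = 0.303
The association is negative, so r = −0.303.

-0.303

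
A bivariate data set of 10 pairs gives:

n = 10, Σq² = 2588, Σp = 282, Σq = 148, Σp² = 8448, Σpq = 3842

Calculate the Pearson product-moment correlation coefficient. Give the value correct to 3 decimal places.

-0.747

r = (nΣpq − ΣpΣq) / √[(nΣp² − (Σp)²)(nΣq² − (Σq)²)]
Numerator: 10×3842 − 282×148 = -3316
Denominator: √[(84480 − 79524)(25880 − 21904)] = √[4956 × 3976] = 4439.0377
r = -3316 / 4439.0377 ≈ -0.747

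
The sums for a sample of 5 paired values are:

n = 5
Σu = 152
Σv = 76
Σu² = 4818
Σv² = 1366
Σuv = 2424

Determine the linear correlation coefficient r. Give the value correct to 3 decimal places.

r = (nΣuv − ΣuΣv) / √[(nΣu² − (Σu)²)(nΣv² − (Σv)²)]
Numerator: 5×2424 − 152×76 = 568
Denominator: √[(24090 − 23104)(6830 − 5776)] = √[986 × 1054] = 1019.4332
r = 568 / 1019.4332 ≈ 0.557

0.557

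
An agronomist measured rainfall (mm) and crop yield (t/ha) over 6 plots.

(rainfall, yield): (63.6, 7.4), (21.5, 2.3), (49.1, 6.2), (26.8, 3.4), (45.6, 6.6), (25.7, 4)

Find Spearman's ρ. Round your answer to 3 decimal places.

Rank rainfall: 6, 1, 5, 3, 4, 2
Rank yield: 6, 1, 4, 2, 5, 3
d = rank(rainfall) − rank(yield): 0, 0, 1, 1, -1, -1; Σd² = 4
ρ = 1 − 6Σd² / [n(n²−1)] = 1 − 6×4 / (6×35) = 1 − 24/210 ≈ 0.886

0.886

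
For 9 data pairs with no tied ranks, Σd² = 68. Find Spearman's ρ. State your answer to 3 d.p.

ρ = 1 − 6Σd² / [n(n²−1)] = 1 − 6×68 / (9×80)
  = 1 − 408/720 = 1 − 0.5667 ≈ 0.433

0.433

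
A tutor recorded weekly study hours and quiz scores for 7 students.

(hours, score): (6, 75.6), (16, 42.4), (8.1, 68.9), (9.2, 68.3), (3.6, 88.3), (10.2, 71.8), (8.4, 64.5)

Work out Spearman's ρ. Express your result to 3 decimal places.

Rank hours: 2, 7, 3, 5, 1, 6, 4
Rank score: 6, 1, 4, 3, 7, 5, 2
d = rank(hours) − rank(score): -4, 6, -1, 2, -6, 1, 2; Σd² = 98
ρ = 1 − 6Σd² / [n(n²−1)] = 1 − 6×98 / (7×48) = 1 − 588/336 ≈ -0.750

-0.750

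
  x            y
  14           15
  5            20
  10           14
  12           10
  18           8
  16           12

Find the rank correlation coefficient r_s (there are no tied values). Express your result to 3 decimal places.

-0.714

Rank x: 4, 1, 2, 3, 6, 5
Rank y: 5, 6, 4, 2, 1, 3
d = rank(x) − rank(y): -1, -5, -2, 1, 5, 2; Σd² = 60
ρ = 1 − 6Σd² / [n(n²−1)] = 1 − 6×60 / (6×35) = 1 − 360/210 ≈ -0.714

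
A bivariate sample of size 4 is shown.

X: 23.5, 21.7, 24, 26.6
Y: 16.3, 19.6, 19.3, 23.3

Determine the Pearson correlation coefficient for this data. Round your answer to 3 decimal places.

n = 4, ΣX = 95.8, ΣY = 78.5, ΣX² = 2306.7, ΣY² = 1565.23, ΣXY = 1891.35
nΣXY − ΣXΣY = 7565.4 − 7520.3 = 45.1
nΣX² − (ΣX)² = 9226.8 − 9177.64 = 49.16; nΣY² − (ΣY)² = 6260.92 − 6162.25 = 98.67
r = 45.1 / √(49.16 × 98.67) = 45.1 / 69.6464 ≈ 0.648

0.648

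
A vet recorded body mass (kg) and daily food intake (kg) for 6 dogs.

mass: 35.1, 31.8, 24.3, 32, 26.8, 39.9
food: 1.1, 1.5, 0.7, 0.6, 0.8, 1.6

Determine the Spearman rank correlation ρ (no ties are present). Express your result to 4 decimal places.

Rank mass: 5, 3, 1, 4, 2, 6
Rank food: 4, 5, 2, 1, 3, 6
d = rank(mass) − rank(food): 1, -2, -1, 3, -1, 0; Σd² = 16
ρ = 1 − 6Σd² / [n(n²−1)] = 1 − 6×16 / (6×35) = 1 − 96/210 ≈ 0.5429

0.5429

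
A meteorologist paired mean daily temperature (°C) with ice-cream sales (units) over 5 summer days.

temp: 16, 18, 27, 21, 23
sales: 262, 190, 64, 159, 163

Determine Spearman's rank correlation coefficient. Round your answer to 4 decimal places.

Rank temp: 1, 2, 5, 3, 4
Rank sales: 5, 4, 1, 2, 3
d = rank(temp) − rank(sales): -4, -2, 4, 1, 1; Σd² = 38
ρ = 1 − 6Σd² / [n(n²−1)] = 1 − 6×38 / (5×24) = 1 − 228/120 ≈ -0.9000

-0.9000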